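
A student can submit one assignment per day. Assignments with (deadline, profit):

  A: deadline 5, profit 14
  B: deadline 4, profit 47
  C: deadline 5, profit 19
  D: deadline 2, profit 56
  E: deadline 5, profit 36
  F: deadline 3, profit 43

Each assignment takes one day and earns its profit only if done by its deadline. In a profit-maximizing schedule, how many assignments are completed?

By profit: D(d2,56), B(d4,47), F(d3,43), E(d5,36), C(d5,19), A(d5,14)
D→slot 2; B→slot 4; F→slot 3; E→slot 5; C→slot 1; A skipped.
5 of 6 scheduled.

5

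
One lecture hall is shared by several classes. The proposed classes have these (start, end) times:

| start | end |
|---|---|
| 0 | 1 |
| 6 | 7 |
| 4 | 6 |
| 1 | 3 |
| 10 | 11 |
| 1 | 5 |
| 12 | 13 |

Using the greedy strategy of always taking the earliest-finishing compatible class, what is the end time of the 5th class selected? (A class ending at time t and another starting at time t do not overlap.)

11

Order by finish time; keep every interval that doesn't clash with the previous kept one.
By end time: (0,1), (1,3), (1,5), (4,6), (6,7), (10,11), (12,13).
Pick (0,1); next start ≥ 1 → (1,3); next start ≥ 3 → (4,6); next start ≥ 6 → (6,7); next start ≥ 7 → (10,11); next start ≥ 11 → (12,13).
Selected: (0,1) (1,3) (4,6) (6,7) (10,11) (12,13)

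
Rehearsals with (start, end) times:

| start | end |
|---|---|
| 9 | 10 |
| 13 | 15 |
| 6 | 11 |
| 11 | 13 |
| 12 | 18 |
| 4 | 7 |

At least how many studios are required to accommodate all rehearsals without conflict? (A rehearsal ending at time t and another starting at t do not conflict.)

2

Events (time:±→running): 4:+→1 6:+→2 … peak 2.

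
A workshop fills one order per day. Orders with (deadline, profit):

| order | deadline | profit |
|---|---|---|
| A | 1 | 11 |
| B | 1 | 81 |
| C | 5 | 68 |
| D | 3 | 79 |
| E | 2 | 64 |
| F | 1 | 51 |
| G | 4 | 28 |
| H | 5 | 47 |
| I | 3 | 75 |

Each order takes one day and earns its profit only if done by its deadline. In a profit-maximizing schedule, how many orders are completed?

5

Take jobs in profit order; each goes to the latest open slot no later than its deadline.
By profit: B(d1,81), D(d3,79), I(d3,75), C(d5,68), E(d2,64), F(d1,51), H(d5,47), G(d4,28), A(d1,11)
B→slot 1; D→slot 3; I→slot 2; C→slot 5; E skipped; F skipped; H→slot 4; G skipped; A skipped.
5 of 9 scheduled.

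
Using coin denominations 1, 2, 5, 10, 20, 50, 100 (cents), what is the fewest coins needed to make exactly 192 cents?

Use the largest denomination that fits, subtract, and repeat.
192 − 1×100→92 − 1×50→42 − 2×20→2 − 1×2→0
Total coins = 1 + 1 + 2 + 1 = 5

5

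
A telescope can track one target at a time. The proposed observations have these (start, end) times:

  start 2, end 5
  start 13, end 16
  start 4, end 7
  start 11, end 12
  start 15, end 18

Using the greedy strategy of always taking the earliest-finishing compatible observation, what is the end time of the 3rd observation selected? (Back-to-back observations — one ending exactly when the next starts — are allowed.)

Greedy by earliest finish: after sorting by end time, pick each interval compatible with the last pick.
Sorted by end: (2,5)  (4,7)  (11,12)  (13,16)  (15,18)
take (2,5); skip (4,7); take (11,12); take (13,16).
Selected: (2,5) (11,12) (13,16)

16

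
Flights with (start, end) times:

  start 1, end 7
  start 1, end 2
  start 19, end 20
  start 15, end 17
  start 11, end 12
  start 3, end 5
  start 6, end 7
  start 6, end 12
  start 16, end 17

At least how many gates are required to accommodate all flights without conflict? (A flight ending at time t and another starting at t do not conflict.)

3

Count concurrent intervals with a sweep; the peak is the room count.
starts: [1, 1, 3, 6, 6, 11, 15, 16, 19]
ends:   [2, 5, 7, 7, 12, 12, 17, 17, 20]
s1→1 s1→2 e2→1 s3→2 e5→1 s6→2 s6→3  — peak 3.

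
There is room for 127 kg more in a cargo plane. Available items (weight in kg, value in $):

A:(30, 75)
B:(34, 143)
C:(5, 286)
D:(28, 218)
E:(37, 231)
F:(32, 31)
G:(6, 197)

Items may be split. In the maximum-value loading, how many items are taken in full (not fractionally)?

Ratios (sorted): C 57.20, G 32.83, D 7.79, E 6.24, B 4.21, A 2.50, F 0.97
take C (5 @ 286); take G (6 @ 197); take D (28 @ 218); take E (37 @ 231); take B (34 @ 143); take 17/30 of A → 42.50. Capacity used 127/127.
5 item(s) taken whole; one partial (take 17/30 of A).

5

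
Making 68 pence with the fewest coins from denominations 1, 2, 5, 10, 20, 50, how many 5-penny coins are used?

68 − 1×50→18 − 1×10→8 − 1×5→3 − 1×2→1 − 1×1→0
Count of 5: 1

1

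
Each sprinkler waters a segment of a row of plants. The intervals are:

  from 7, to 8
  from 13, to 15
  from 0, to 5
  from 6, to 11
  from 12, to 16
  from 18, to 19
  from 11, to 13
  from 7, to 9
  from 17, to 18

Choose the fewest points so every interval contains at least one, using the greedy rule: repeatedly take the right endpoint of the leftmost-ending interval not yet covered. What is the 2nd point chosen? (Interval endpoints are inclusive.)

Sort by right endpoint; whenever an interval is uncovered, place a point at its right end.
By right end: [0,5]  [7,8]  [7,9]  [6,11]  [11,13]  [13,15]  [12,16]  [17,18]  [18,19]
[0,5] uncovered → point at 5; [7,8] uncovered → point at 8; [11,13] uncovered → point at 13; [17,18] uncovered → point at 18.
Points: 5, 8, 13, 18 (4 total).

8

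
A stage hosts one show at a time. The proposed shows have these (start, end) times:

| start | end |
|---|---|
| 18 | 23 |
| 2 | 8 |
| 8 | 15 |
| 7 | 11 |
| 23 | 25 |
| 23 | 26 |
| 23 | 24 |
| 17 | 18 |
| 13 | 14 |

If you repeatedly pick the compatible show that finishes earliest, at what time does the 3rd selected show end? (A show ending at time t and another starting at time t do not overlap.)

By end time: (2,8), (7,11), (13,14), (8,15), (17,18), (18,23), (23,24), (23,25), (23,26).
Pick (2,8); next start ≥ 8 → (13,14); next start ≥ 14 → (17,18); next start ≥ 18 → (18,23); next start ≥ 23 → (23,24).
Selected: (2,8) (13,14) (17,18) (18,23) (23,24)

18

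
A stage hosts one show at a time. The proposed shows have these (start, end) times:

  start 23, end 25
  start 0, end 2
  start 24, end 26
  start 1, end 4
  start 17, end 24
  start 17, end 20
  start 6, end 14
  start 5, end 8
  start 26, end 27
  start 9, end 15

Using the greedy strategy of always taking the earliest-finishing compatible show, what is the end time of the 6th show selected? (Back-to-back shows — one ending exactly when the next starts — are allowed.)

Greedy by earliest finish: after sorting by end time, pick each interval compatible with the last pick.
Sorted by end: (0,2)  (1,4)  (5,8)  (6,14)  (9,15)  (17,20)  (17,24)  (23,25)  (24,26)  (26,27)
take (0,2); skip (1,4); take (5,8); take (9,15); take (17,20); skip (17,24); take (23,25); take (26,27).
Selected: (0,2) (5,8) (9,15) (17,20) (23,25) (26,27)

27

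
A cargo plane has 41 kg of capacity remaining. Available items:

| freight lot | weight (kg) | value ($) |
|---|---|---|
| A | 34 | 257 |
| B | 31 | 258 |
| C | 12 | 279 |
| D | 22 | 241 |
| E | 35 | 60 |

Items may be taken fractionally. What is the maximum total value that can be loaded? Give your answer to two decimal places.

578.26

Greedy by value/weight ratio, highest first.
Order: C (279/12=23.25) > D (241/22=10.95) > B (258/31=8.32) > A (257/34=7.56) > E (60/35=1.71)
Fill: take C (12 @ 279) → take D (22 @ 241) → take 7/31 of B → 58.26; 41/41 used.
Total value = 578.26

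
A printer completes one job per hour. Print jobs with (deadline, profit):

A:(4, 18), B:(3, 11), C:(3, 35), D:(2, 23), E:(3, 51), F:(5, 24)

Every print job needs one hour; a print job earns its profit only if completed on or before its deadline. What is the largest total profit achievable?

Sort by profit descending; place each in the latest free slot ≤ its deadline.
By profit: E(d3,51), C(d3,35), F(d5,24), D(d2,23), A(d4,18), B(d3,11)
E→slot 3; C→slot 2; F→slot 5; D→slot 1; A→slot 4; B skipped.
Profit = 23 + 35 + 51 + 18 + 24 = 151

151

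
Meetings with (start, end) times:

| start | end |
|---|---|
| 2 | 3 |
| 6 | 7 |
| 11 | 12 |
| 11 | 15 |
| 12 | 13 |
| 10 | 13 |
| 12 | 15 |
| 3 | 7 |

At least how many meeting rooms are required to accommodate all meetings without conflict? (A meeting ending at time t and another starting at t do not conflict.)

Count concurrent intervals with a sweep; the peak is the room count.
starts: [2, 3, 6, 10, 11, 11, 12, 12]
ends:   [3, 7, 7, 12, 13, 13, 15, 15]
s2→1 e3→0 s3→1 s6→2 e7→1 e7→0 s10→1 s11→2 s11→3 e12→2 s12→3 s12→4  — peak 4.

4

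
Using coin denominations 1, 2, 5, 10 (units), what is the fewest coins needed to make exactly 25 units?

Greedy: take as many of the largest coin as possible, then repeat with the remainder.
25 − 2×10→5 − 1×5→0
Total coins = 2 + 1 = 3

3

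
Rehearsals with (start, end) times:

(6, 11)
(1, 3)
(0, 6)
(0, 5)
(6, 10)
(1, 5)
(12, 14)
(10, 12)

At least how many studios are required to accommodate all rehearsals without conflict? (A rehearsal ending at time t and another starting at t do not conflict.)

4

Count concurrent intervals with a sweep; the peak is the room count.
starts: [0, 0, 1, 1, 6, 6, 10, 12]
ends:   [3, 5, 5, 6, 10, 11, 12, 14]
s0→1 s0→2 s1→3 s1→4  — peak 4.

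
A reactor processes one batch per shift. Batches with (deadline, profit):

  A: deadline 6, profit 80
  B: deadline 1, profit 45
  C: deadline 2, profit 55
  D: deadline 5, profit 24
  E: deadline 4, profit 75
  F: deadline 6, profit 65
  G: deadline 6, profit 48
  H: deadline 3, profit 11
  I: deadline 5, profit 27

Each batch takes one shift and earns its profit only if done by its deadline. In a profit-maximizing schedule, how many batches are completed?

Sort by profit descending; place each in the latest free slot ≤ its deadline.
Profit order: A=80 E=75 F=65 C=55 G=48 B=45 I=27 D=24 H=11
Assign: A→slot 6, E→slot 4, F→slot 5, C→slot 2, G→slot 3, B→slot 1, I skipped, D skipped, H skipped.
Slots: [1:B] [2:C] [3:G] [4:E] [5:F] [6:A]
6 of 9 scheduled.

6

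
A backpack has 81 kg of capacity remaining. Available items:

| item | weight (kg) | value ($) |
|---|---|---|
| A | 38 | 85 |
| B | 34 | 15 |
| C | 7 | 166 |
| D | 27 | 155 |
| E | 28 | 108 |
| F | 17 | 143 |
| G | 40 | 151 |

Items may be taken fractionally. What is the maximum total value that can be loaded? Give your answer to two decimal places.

Greedy by value/weight ratio, highest first.
Ratios (sorted): C 23.71, F 8.41, D 5.74, E 3.86, G 3.77, A 2.24, B 0.44
take C (7 @ 166); take F (17 @ 143); take D (27 @ 155); take E (28 @ 108); take 2/40 of G → 7.55. Capacity used 81/81.
Total value = 579.55

579.55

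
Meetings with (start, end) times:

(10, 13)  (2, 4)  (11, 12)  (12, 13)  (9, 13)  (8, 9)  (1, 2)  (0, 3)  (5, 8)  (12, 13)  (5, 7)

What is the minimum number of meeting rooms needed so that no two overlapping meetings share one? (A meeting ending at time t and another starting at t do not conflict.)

The answer is the maximum number of intervals overlapping at any instant.
Events (time:±→running): 0:+→1 1:+→2 2:-→1 2:+→2 3:-→1 4:-→0 5:+→1 5:+→2 7:-→1 8:-→0 8:+→1 9:-→0 9:+→1 10:+→2 11:+→3 12:-→2 12:+→3 12:+→4 … peak 4.

4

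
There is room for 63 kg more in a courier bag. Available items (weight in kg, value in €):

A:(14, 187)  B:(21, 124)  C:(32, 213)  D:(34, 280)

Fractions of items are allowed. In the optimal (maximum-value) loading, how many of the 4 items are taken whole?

2

Order: A (187/14=13.36) > D (280/34=8.24) > C (213/32=6.66) > B (124/21=5.90)
Fill: take A (14 @ 187) → take D (34 @ 280) → take 15/32 of C → 99.84; 63/63 used.
2 item(s) taken whole; one partial (take 15/32 of C).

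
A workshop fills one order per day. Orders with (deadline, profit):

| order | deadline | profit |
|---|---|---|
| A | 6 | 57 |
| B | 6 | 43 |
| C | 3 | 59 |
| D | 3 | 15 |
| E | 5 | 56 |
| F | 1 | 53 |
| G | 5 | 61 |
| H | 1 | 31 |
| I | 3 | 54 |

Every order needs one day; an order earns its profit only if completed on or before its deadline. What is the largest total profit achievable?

Profit order: G=61 C=59 A=57 E=56 I=54 F=53 B=43 H=31 D=15
Assign: G→slot 5, C→slot 3, A→slot 6, E→slot 4, I→slot 2, F→slot 1, B skipped, H skipped, D skipped.
Slots: [1:F] [2:I] [3:C] [4:E] [5:G] [6:A]
Profit = 53 + 54 + 59 + 56 + 61 + 57 = 340

340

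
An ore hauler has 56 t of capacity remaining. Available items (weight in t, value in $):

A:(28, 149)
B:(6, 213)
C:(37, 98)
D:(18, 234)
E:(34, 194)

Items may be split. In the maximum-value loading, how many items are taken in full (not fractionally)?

2

Sort by value per unit weight and fill in that order.
Ratios (sorted): B 35.50, D 13.00, E 5.71, A 5.32, C 2.65
take B (6 @ 213); take D (18 @ 234); take 32/34 of E → 182.59. Capacity used 56/56.
2 item(s) taken whole; one partial (take 32/34 of E).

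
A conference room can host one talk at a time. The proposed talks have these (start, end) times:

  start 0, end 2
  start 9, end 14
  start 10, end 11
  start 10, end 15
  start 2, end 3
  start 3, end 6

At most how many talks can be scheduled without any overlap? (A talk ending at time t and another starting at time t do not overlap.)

4

Sort by end time and greedily take each interval whose start is ≥ the last chosen end.
Sorted by end: (0,2)  (2,3)  (3,6)  (10,11)  (9,14)  (10,15)
take (0,2); take (2,3); take (3,6); take (10,11).
Selected 4 talks.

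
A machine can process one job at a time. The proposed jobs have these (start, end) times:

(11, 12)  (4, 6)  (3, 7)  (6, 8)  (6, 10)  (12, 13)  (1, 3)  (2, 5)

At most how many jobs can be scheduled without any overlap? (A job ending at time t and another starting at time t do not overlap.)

Greedy by earliest finish: after sorting by end time, pick each interval compatible with the last pick.
By end time: (1,3), (2,5), (4,6), (3,7), (6,8), (6,10), (11,12), (12,13).
Pick (1,3); next start ≥ 3 → (4,6); next start ≥ 6 → (6,8); next start ≥ 8 → (11,12); next start ≥ 12 → (12,13).
Selected 5 jobs.

5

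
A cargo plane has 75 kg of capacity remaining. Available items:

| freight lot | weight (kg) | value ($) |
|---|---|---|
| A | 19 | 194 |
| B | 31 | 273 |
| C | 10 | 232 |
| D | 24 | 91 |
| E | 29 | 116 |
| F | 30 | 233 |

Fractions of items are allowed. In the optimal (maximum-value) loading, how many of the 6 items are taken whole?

3

Sort by value per unit weight and fill in that order.
Order: C (232/10=23.20) > A (194/19=10.21) > B (273/31=8.81) > F (233/30=7.77) > E (116/29=4.00) > D (91/24=3.79)
Fill: take C (10 @ 232) → take A (19 @ 194) → take B (31 @ 273) → take 15/30 of F → 116.50; 75/75 used.
3 item(s) taken whole; one partial (take 15/30 of F).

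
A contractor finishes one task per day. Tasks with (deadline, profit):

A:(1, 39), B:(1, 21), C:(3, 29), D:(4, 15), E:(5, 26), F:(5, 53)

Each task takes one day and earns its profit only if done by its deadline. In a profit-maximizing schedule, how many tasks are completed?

5

By profit: F(d5,53), A(d1,39), C(d3,29), E(d5,26), B(d1,21), D(d4,15)
F→slot 5; A→slot 1; C→slot 3; E→slot 4; B skipped; D→slot 2.
5 of 6 scheduled.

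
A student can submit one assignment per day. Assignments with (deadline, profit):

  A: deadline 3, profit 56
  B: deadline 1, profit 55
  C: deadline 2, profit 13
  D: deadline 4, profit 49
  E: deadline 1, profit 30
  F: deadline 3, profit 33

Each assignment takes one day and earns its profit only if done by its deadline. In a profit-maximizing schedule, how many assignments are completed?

4

Sort by profit descending; place each in the latest free slot ≤ its deadline.
By profit: A(d3,56), B(d1,55), D(d4,49), F(d3,33), E(d1,30), C(d2,13)
A→slot 3; B→slot 1; D→slot 4; F→slot 2; E skipped; C skipped.
4 of 6 scheduled.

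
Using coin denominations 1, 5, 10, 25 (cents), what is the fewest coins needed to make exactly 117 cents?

Use the largest denomination that fits, subtract, and repeat.
117 = 4×25 + 1×10 + 1×5 + 2×1
Total coins = 4 + 1 + 1 + 2 = 8

8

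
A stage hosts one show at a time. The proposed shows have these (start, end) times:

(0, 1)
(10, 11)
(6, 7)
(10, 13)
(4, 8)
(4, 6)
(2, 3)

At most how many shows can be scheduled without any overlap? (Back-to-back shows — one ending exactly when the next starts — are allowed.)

Sort by end time and greedily take each interval whose start is ≥ the last chosen end.
Sorted by end: (0,1)  (2,3)  (4,6)  (6,7)  (4,8)  (10,11)  (10,13)
take (0,1); take (2,3); take (4,6); take (6,7); skip (4,8); take (10,11).
Selected 5 shows.

5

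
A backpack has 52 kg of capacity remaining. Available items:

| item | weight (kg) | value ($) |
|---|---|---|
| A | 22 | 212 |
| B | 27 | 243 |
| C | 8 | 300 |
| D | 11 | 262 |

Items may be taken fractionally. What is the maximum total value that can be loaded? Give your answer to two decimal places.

Order: C (300/8=37.50) > D (262/11=23.82) > A (212/22=9.64) > B (243/27=9.00)
Fill: take C (8 @ 300) → take D (11 @ 262) → take A (22 @ 212) → take 11/27 of B → 99.00; 52/52 used.
Total value = 873.00

873.00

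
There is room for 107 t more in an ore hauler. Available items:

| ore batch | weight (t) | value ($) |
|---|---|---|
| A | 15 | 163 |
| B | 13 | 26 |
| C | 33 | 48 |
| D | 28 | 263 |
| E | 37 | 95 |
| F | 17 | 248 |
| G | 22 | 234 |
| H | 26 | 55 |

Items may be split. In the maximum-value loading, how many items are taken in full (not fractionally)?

4

Greedy by value/weight ratio, highest first.
Ratios (sorted): F 14.59, A 10.87, G 10.64, D 9.39, E 2.57, H 2.12, B 2.00, C 1.45
take F (17 @ 248); take A (15 @ 163); take G (22 @ 234); take D (28 @ 263); take 25/37 of E → 64.19. Capacity used 107/107.
4 item(s) taken whole; one partial (take 25/37 of E).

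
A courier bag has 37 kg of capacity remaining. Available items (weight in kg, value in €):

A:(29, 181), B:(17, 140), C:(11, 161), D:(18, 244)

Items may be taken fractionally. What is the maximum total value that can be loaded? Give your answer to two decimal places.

470.88

Ratios (sorted): C 14.64, D 13.56, B 8.24, A 6.24
take C (11 @ 161); take D (18 @ 244); take 8/17 of B → 65.88. Capacity used 37/37.
Total value = 470.88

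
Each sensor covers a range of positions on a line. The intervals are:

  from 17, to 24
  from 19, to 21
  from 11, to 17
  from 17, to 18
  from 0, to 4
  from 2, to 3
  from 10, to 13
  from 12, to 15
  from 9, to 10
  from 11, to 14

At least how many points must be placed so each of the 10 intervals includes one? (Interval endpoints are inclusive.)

By right end: [2,3]  [0,4]  [9,10]  [10,13]  [11,14]  [12,15]  [11,17]  [17,18]  [19,21]  [17,24]
[2,3] uncovered → point at 3; [9,10] uncovered → point at 10; [11,14] uncovered → point at 14; [17,18] uncovered → point at 18; [19,21] uncovered → point at 21.
Points: 3, 10, 14, 18, 21 (5 total).

5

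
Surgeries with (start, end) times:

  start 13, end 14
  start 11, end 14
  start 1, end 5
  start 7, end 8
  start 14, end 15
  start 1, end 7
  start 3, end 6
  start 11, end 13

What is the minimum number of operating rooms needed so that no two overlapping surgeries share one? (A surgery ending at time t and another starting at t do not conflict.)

The answer is the maximum number of intervals overlapping at any instant.
Events (time:±→running): 1:+→1 1:+→2 3:+→3 … peak 3.

3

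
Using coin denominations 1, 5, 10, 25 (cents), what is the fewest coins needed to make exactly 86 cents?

Use the largest denomination that fits, subtract, and repeat.
86 − 3×25→11 − 1×10→1 − 1×1→0
Total coins = 3 + 1 + 1 = 5

5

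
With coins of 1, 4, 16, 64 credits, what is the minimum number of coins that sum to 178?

178 = 2×64 + 3×16 + 2×1
Total coins = 2 + 3 + 2 = 7

7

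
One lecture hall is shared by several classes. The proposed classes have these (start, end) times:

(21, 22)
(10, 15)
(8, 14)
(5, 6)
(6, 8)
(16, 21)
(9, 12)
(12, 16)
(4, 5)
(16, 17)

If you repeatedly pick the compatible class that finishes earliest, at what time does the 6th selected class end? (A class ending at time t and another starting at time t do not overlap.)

17

By end time: (4,5), (5,6), (6,8), (9,12), (8,14), (10,15), (12,16), (16,17), (16,21), (21,22).
Pick (4,5); next start ≥ 5 → (5,6); next start ≥ 6 → (6,8); next start ≥ 8 → (9,12); next start ≥ 12 → (12,16); next start ≥ 16 → (16,17); next start ≥ 17 → (21,22).
Selected: (4,5) (5,6) (6,8) (9,12) (12,16) (16,17) (21,22)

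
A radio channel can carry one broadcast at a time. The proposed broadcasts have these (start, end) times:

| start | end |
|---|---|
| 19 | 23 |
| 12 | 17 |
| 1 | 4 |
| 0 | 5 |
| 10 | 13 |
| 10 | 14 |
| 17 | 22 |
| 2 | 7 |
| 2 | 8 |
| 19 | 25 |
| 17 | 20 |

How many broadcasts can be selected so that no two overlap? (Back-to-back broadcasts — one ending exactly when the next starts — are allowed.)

3

By end time: (1,4), (0,5), (2,7), (2,8), (10,13), (10,14), (12,17), (17,20), (17,22), (19,23), (19,25).
Pick (1,4); next start ≥ 4 → (10,13); next start ≥ 13 → (17,20).
Selected 3 broadcasts.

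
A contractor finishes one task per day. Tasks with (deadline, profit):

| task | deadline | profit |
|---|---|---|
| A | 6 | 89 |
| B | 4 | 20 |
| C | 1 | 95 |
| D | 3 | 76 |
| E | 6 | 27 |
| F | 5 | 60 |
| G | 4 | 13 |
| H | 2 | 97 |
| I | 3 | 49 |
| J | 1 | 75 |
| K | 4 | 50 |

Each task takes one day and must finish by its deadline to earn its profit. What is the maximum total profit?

467

Sort by profit descending; place each in the latest free slot ≤ its deadline.
Profit order: H=97 C=95 A=89 D=76 J=75 F=60 K=50 I=49 E=27 B=20 G=13
Assign: H→slot 2, C→slot 1, A→slot 6, D→slot 3, J skipped, F→slot 5, K→slot 4, I skipped, E skipped, B skipped, G skipped.
Slots: [1:C] [2:H] [3:D] [4:K] [5:F] [6:A]
Profit = 95 + 97 + 76 + 50 + 60 + 89 = 467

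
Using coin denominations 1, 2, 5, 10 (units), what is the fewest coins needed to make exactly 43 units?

43 = 4×10 + 1×2 + 1×1
Total coins = 4 + 1 + 1 = 6

6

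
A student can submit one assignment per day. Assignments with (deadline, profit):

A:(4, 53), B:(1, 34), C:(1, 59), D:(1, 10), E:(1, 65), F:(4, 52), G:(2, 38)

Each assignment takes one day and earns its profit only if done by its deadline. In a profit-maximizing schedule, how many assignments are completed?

4

Take jobs in profit order; each goes to the latest open slot no later than its deadline.
Profit order: E=65 C=59 A=53 F=52 G=38 B=34 D=10
Assign: E→slot 1, C skipped, A→slot 4, F→slot 3, G→slot 2, B skipped, D skipped.
Slots: [1:E] [2:G] [3:F] [4:A]
4 of 7 scheduled.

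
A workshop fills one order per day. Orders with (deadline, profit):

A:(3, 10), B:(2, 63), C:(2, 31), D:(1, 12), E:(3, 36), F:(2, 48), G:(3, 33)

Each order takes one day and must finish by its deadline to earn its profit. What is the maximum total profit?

Profit order: B=63 F=48 E=36 G=33 C=31 D=12 A=10
Assign: B→slot 2, F→slot 1, E→slot 3, G skipped, C skipped, D skipped, A skipped.
Slots: [1:F] [2:B] [3:E]
Profit = 48 + 63 + 36 = 147

147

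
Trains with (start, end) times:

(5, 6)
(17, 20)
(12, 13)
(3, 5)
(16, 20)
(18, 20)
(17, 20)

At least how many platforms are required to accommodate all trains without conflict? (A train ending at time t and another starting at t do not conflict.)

The answer is the maximum number of intervals overlapping at any instant.
Events (time:±→running): 3:+→1 5:-→0 5:+→1 6:-→0 12:+→1 13:-→0 16:+→1 17:+→2 17:+→3 18:+→4 … peak 4.

4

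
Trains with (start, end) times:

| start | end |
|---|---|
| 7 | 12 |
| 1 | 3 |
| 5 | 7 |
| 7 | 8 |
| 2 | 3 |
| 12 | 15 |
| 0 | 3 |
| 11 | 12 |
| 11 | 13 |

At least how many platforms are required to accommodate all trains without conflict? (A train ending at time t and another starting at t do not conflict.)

3

Count concurrent intervals with a sweep; the peak is the room count.
starts: [0, 1, 2, 5, 7, 7, 11, 11, 12]
ends:   [3, 3, 3, 7, 8, 12, 12, 13, 15]
s0→1 s1→2 s2→3  — peak 3.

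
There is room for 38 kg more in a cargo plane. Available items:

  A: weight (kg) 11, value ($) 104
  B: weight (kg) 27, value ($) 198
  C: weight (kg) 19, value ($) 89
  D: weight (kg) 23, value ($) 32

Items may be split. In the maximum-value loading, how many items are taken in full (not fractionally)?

2

Sort by value per unit weight and fill in that order.
Ratios (sorted): A 9.45, B 7.33, C 4.68, D 1.39
take A (11 @ 104); take B (27 @ 198). Capacity used 38/38.
2 item(s) taken whole.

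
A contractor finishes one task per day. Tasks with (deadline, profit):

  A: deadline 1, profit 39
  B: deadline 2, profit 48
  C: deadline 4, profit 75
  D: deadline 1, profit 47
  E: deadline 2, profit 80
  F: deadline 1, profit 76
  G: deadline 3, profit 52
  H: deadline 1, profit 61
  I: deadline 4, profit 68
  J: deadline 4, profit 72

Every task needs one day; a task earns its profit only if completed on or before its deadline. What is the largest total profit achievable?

303

Sort by profit descending; place each in the latest free slot ≤ its deadline.
Profit order: E=80 F=76 C=75 J=72 I=68 H=61 G=52 B=48 D=47 A=39
Assign: E→slot 2, F→slot 1, C→slot 4, J→slot 3, I skipped, H skipped, G skipped, B skipped, D skipped, A skipped.
Slots: [1:F] [2:E] [3:J] [4:C]
Profit = 76 + 80 + 72 + 75 = 303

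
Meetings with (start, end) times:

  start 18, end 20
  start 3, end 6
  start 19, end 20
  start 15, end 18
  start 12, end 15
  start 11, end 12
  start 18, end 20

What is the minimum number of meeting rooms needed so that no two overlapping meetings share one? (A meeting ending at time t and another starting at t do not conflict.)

Count concurrent intervals with a sweep; the peak is the room count.
starts: [3, 11, 12, 15, 18, 18, 19]
ends:   [6, 12, 15, 18, 20, 20, 20]
s3→1 e6→0 s11→1 e12→0 s12→1 e15→0 s15→1 e18→0 s18→1 s18→2 s19→3  — peak 3.

3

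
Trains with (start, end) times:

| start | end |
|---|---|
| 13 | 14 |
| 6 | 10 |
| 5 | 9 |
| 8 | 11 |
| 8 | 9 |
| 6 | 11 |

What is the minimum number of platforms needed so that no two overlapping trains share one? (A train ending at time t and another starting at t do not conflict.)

Count concurrent intervals with a sweep; the peak is the room count.
starts: [5, 6, 6, 8, 8, 13]
ends:   [9, 9, 10, 11, 11, 14]
s5→1 s6→2 s6→3 s8→4 s8→5  — peak 5.

5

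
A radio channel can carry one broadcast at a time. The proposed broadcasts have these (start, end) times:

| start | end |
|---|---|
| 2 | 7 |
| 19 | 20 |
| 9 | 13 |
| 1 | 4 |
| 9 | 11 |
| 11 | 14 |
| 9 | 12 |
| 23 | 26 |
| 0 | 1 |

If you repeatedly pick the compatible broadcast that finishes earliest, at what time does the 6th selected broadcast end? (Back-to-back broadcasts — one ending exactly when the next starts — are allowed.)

26

By end time: (0,1), (1,4), (2,7), (9,11), (9,12), (9,13), (11,14), (19,20), (23,26).
Pick (0,1); next start ≥ 1 → (1,4); next start ≥ 4 → (9,11); next start ≥ 11 → (11,14); next start ≥ 14 → (19,20); next start ≥ 20 → (23,26).
Selected: (0,1) (1,4) (9,11) (11,14) (19,20) (23,26)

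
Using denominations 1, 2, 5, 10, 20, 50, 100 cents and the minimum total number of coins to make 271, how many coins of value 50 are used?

1

Greedy: take as many of the largest coin as possible, then repeat with the remainder.
271 = 2×100 + 1×50 + 1×20 + 1×1
Count of 50: 1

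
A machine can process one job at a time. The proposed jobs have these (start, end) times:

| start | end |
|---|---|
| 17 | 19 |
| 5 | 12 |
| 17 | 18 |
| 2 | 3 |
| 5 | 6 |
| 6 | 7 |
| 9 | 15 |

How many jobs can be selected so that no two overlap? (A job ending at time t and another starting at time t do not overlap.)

Sorted by end: (2,3)  (5,6)  (6,7)  (5,12)  (9,15)  (17,18)  (17,19)
take (2,3); take (5,6); take (6,7); take (9,15); take (17,18).
Selected 5 jobs.

5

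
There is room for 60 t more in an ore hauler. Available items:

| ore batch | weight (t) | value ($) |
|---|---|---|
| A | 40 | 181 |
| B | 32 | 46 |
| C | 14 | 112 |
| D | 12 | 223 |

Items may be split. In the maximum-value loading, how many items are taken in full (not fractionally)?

Greedy by value/weight ratio, highest first.
Order: D (223/12=18.58) > C (112/14=8.00) > A (181/40=4.53) > B (46/32=1.44)
Fill: take D (12 @ 223) → take C (14 @ 112) → take 34/40 of A → 153.85; 60/60 used.
2 item(s) taken whole; one partial (take 34/40 of A).

2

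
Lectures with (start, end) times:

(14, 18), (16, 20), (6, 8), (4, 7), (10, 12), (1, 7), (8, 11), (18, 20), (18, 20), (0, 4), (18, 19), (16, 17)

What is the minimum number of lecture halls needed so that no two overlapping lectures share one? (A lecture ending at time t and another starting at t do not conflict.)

4

Count concurrent intervals with a sweep; the peak is the room count.
starts: [0, 1, 4, 6, 8, 10, 14, 16, 16, 18, 18, 18]
ends:   [4, 7, 7, 8, 11, 12, 17, 18, 19, 20, 20, 20]
s0→1 s1→2 e4→1 s4→2 s6→3 e7→2 e7→1 e8→0 s8→1 s10→2 e11→1 e12→0 s14→1 s16→2 s16→3 e17→2 e18→1 s18→2 s18→3 s18→4  — peak 4.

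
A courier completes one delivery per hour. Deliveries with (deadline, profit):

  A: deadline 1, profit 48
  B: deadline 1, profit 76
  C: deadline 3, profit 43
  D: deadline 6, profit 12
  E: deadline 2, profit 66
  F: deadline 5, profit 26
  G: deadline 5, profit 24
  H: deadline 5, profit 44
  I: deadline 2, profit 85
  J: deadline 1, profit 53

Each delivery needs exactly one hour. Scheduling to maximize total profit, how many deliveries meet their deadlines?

6

Profit order: I=85 B=76 E=66 J=53 A=48 H=44 C=43 F=26 G=24 D=12
Assign: I→slot 2, B→slot 1, E skipped, J skipped, A skipped, H→slot 5, C→slot 3, F→slot 4, G skipped, D→slot 6.
Slots: [1:B] [2:I] [3:C] [4:F] [5:H] [6:D]
6 of 10 scheduled.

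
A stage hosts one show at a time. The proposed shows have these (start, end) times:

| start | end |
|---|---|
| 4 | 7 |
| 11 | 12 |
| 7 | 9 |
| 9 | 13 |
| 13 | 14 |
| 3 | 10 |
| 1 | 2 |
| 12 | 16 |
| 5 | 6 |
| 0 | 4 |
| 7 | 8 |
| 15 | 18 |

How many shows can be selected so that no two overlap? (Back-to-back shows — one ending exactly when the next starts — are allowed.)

Sort by end time and greedily take each interval whose start is ≥ the last chosen end.
By end time: (1,2), (0,4), (5,6), (4,7), (7,8), (7,9), (3,10), (11,12), (9,13), (13,14), (12,16), (15,18).
Pick (1,2); next start ≥ 2 → (5,6); next start ≥ 6 → (7,8); next start ≥ 8 → (11,12); next start ≥ 12 → (13,14); next start ≥ 14 → (15,18).
Selected 6 shows.

6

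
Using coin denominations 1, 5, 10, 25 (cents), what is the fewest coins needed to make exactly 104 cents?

104 − 4×25→4 − 4×1→0
Total coins = 4 + 4 = 8

8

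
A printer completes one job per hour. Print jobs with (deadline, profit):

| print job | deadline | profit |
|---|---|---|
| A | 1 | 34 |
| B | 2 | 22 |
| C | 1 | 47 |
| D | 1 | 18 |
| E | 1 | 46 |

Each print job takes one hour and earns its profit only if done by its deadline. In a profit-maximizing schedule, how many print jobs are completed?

Take jobs in profit order; each goes to the latest open slot no later than its deadline.
Profit order: C=47 E=46 A=34 B=22 D=18
Assign: C→slot 1, E skipped, A skipped, B→slot 2, D skipped.
Slots: [1:C] [2:B]
2 of 5 scheduled.

2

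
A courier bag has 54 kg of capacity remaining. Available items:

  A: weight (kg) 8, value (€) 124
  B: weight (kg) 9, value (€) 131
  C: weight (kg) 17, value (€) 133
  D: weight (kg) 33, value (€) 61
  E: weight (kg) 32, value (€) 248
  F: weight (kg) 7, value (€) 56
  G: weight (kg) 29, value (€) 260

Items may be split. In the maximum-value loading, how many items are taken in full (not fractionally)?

Sort by value per unit weight and fill in that order.
Ratios (sorted): A 15.50, B 14.56, G 8.97, F 8.00, C 7.82, E 7.75, D 1.85
take A (8 @ 124); take B (9 @ 131); take G (29 @ 260); take F (7 @ 56); take 1/17 of C → 7.82. Capacity used 54/54.
4 item(s) taken whole; one partial (take 1/17 of C).

4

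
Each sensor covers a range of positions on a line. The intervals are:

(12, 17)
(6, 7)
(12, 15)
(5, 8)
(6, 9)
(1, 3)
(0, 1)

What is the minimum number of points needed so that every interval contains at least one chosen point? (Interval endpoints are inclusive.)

3

Sorted: [0,1] [1,3] [6,7] [5,8] [6,9] [12,15] [12,17]
{[0,1],[1,3]} hit by 1; {[6,7],[5,8],[6,9]} hit by 7; {[12,15],[12,17]} hit by 15.
Points: 1, 7, 15 (3 total).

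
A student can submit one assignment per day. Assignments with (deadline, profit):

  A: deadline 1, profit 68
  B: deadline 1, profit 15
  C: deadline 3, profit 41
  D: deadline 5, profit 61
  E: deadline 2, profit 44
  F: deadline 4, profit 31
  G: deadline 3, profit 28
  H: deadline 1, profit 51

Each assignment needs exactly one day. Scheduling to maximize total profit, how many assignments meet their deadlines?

5

Sort by profit descending; place each in the latest free slot ≤ its deadline.
Profit order: A=68 D=61 H=51 E=44 C=41 F=31 G=28 B=15
Assign: A→slot 1, D→slot 5, H skipped, E→slot 2, C→slot 3, F→slot 4, G skipped, B skipped.
Slots: [1:A] [2:E] [3:C] [4:F] [5:D]
5 of 8 scheduled.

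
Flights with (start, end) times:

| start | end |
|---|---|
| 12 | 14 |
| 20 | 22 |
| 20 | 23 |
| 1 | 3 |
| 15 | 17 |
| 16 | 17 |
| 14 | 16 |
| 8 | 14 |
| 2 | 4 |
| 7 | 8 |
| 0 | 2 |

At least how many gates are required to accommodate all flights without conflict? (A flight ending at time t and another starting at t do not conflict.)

2

The answer is the maximum number of intervals overlapping at any instant.
Events (time:±→running): 0:+→1 1:+→2 … peak 2.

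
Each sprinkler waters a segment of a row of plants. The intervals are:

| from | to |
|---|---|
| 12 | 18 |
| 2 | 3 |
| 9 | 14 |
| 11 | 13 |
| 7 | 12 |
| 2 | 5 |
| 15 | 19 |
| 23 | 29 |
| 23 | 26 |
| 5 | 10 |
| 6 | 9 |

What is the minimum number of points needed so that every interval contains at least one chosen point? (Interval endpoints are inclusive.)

5

Sorted: [2,3] [2,5] [6,9] [5,10] [7,12] [11,13] [9,14] [12,18] [15,19] [23,26] [23,29]
{[2,3],[2,5]} hit by 3; {[6,9],[5,10],[7,12]} hit by 9; {[11,13],[9,14],[12,18]} hit by 13; {[15,19]} hit by 19; {[23,26],[23,29]} hit by 26.
Points: 3, 9, 13, 19, 26 (5 total).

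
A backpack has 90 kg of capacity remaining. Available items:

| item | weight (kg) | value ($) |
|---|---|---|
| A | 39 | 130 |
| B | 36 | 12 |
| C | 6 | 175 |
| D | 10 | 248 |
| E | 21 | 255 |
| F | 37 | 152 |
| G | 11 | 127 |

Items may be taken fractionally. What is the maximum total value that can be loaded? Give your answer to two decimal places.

973.67

Sort by value per unit weight and fill in that order.
Ratios (sorted): C 29.17, D 24.80, E 12.14, G 11.55, F 4.11, A 3.33, B 0.33
take C (6 @ 175); take D (10 @ 248); take E (21 @ 255); take G (11 @ 127); take F (37 @ 152); take 5/39 of A → 16.67. Capacity used 90/90.
Total value = 973.67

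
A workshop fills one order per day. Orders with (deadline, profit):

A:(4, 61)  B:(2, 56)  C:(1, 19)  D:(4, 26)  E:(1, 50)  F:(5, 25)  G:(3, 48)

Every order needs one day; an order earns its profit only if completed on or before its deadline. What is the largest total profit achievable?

240

Profit order: A=61 B=56 E=50 G=48 D=26 F=25 C=19
Assign: A→slot 4, B→slot 2, E→slot 1, G→slot 3, D skipped, F→slot 5, C skipped.
Slots: [1:E] [2:B] [3:G] [4:A] [5:F]
Profit = 50 + 56 + 48 + 61 + 25 = 240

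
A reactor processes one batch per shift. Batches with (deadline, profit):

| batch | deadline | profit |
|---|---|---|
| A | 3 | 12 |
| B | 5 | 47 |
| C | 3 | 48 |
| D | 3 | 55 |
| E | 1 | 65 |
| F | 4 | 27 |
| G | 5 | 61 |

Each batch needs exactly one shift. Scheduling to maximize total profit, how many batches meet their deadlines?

By profit: E(d1,65), G(d5,61), D(d3,55), C(d3,48), B(d5,47), F(d4,27), A(d3,12)
E→slot 1; G→slot 5; D→slot 3; C→slot 2; B→slot 4; F skipped; A skipped.
5 of 7 scheduled.

5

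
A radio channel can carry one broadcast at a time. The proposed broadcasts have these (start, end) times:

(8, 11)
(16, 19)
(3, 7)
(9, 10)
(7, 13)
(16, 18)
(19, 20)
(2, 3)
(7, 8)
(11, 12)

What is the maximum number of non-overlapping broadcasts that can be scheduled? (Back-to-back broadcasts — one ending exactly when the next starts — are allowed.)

7

Sort by end time and greedily take each interval whose start is ≥ the last chosen end.
Sorted by end: (2,3)  (3,7)  (7,8)  (9,10)  (8,11)  (11,12)  (7,13)  (16,18)  (16,19)  (19,20)
take (2,3); take (3,7); take (7,8); take (9,10); skip (8,11); take (11,12); take (16,18); take (19,20).
Selected 7 broadcasts.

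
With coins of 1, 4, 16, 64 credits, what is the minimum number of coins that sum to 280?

280 − 4×64→24 − 1×16→8 − 2×4→0
Total coins = 4 + 1 + 2 = 7

7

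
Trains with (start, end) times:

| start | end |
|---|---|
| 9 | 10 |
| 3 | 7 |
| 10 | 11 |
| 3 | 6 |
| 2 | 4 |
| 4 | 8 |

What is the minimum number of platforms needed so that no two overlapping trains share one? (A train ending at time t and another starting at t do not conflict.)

3

starts: [2, 3, 3, 4, 9, 10]
ends:   [4, 6, 7, 8, 10, 11]
s2→1 s3→2 s3→3  — peak 3.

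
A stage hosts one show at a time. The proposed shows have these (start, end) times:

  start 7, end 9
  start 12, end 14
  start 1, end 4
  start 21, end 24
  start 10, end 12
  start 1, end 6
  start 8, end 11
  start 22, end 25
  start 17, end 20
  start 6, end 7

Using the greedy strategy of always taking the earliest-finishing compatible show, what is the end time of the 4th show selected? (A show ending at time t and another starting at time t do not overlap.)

12

By end time: (1,4), (1,6), (6,7), (7,9), (8,11), (10,12), (12,14), (17,20), (21,24), (22,25).
Pick (1,4); next start ≥ 4 → (6,7); next start ≥ 7 → (7,9); next start ≥ 9 → (10,12); next start ≥ 12 → (12,14); next start ≥ 14 → (17,20); next start ≥ 20 → (21,24).
Selected: (1,4) (6,7) (7,9) (10,12) (12,14) (17,20) (21,24)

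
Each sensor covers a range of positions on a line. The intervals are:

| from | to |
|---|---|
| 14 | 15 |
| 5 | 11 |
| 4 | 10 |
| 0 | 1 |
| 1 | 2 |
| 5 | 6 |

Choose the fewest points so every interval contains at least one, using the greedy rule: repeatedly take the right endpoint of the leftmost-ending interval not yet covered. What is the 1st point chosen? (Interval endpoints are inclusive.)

1

Sorted: [0,1] [1,2] [5,6] [4,10] [5,11] [14,15]
{[0,1],[1,2]} hit by 1; {[5,6],[4,10],[5,11]} hit by 6; {[14,15]} hit by 15.
Points: 1, 6, 15 (3 total).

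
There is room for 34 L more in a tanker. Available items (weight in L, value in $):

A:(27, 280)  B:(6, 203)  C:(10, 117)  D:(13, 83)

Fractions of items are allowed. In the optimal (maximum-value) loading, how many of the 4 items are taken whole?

2

Ratios (sorted): B 33.83, C 11.70, A 10.37, D 6.38
take B (6 @ 203); take C (10 @ 117); take 18/27 of A → 186.67. Capacity used 34/34.
2 item(s) taken whole; one partial (take 18/27 of A).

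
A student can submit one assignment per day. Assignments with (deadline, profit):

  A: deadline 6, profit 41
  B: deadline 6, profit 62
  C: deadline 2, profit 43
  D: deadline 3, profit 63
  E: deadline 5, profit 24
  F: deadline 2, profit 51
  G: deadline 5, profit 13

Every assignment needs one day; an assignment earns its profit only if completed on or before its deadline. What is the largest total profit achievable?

Profit order: D=63 B=62 F=51 C=43 A=41 E=24 G=13
Assign: D→slot 3, B→slot 6, F→slot 2, C→slot 1, A→slot 5, E→slot 4, G skipped.
Slots: [1:C] [2:F] [3:D] [4:E] [5:A] [6:B]
Profit = 43 + 51 + 63 + 24 + 41 + 62 = 284

284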